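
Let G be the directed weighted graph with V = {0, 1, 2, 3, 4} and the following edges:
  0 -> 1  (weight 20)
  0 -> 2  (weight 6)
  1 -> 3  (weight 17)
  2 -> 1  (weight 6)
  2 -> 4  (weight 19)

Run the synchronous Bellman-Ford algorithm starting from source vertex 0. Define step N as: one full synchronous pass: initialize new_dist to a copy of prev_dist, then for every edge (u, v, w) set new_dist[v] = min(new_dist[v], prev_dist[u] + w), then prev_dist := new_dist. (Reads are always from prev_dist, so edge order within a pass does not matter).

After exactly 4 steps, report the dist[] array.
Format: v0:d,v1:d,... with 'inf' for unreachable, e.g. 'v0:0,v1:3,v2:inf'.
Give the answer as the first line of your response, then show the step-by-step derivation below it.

v0:0,v1:12,v2:6,v3:29,v4:25

step 1: dist = v0:0,v1:20,v2:6,v3:inf,v4:inf
step 2: dist = v0:0,v1:12,v2:6,v3:37,v4:25
step 3: dist = v0:0,v1:12,v2:6,v3:29,v4:25
step 4: dist = v0:0,v1:12,v2:6,v3:29,v4:25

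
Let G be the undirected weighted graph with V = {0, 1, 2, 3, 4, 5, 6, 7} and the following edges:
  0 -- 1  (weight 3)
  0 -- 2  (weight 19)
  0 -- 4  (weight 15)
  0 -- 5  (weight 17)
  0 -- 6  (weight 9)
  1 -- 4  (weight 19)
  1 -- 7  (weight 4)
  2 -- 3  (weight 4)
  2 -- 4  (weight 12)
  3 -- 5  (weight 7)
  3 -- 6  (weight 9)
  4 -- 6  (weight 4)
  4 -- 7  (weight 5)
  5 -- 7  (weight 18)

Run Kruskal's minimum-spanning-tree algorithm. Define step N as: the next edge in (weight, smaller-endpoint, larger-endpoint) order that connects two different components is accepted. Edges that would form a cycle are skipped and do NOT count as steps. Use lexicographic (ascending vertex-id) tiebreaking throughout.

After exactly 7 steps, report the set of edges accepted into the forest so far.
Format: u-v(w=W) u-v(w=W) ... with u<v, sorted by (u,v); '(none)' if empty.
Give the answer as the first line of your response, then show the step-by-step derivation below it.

0-1(w=3) 1-7(w=4) 2-3(w=4) 3-5(w=7) 3-6(w=9) 4-6(w=4) 4-7(w=5)

step 1: add edge 0-1 (w=3); MST = {0-1(w=3)}
step 2: add edge 1-7 (w=4); MST = {0-1(w=3) 1-7(w=4)}
step 3: add edge 2-3 (w=4); MST = {0-1(w=3) 1-7(w=4) 2-3(w=4)}
step 4: add edge 4-6 (w=4); MST = {0-1(w=3) 1-7(w=4) 2-3(w=4) 4-6(w=4)}
step 5: add edge 4-7 (w=5); MST = {0-1(w=3) 1-7(w=4) 2-3(w=4) 4-6(w=4) 4-7(w=5)}
step 6: add edge 3-5 (w=7); MST = {0-1(w=3) 1-7(w=4) 2-3(w=4) 3-5(w=7) 4-6(w=4) 4-7(w=5)}
step 7: add edge 3-6 (w=9); MST = {0-1(w=3) 1-7(w=4) 2-3(w=4) 3-5(w=7) 3-6(w=9) 4-6(w=4) 4-7(w=5)}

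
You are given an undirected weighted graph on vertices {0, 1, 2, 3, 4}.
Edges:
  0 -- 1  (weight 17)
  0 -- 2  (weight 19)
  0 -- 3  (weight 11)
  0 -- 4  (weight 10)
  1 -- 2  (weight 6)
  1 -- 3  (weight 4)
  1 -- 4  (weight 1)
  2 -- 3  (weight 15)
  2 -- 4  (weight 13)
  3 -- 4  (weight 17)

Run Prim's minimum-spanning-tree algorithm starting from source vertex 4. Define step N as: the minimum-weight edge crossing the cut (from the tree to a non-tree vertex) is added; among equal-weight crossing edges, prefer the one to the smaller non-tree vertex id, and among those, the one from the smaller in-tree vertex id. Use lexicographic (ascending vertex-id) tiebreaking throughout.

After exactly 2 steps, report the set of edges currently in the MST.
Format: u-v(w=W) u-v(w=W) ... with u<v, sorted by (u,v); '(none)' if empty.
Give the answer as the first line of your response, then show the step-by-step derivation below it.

1-3(w=4) 1-4(w=1)

step 1: add edge 1-4 (w=1); MST = {1-4(w=1)}
step 2: add edge 1-3 (w=4); MST = {1-3(w=4) 1-4(w=1)}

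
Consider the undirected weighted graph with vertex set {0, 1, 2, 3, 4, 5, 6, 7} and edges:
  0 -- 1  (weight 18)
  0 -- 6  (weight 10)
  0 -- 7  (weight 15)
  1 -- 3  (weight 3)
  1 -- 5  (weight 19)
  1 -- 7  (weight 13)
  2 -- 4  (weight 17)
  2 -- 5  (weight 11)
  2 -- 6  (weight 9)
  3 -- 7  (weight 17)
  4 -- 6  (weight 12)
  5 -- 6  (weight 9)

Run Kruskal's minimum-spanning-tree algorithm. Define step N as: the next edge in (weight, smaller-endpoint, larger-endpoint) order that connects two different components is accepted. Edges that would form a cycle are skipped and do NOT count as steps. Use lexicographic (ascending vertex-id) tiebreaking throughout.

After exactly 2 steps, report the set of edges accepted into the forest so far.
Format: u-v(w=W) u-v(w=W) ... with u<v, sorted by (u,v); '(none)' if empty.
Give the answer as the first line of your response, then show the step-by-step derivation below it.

1-3(w=3) 2-6(w=9)

step 1: add edge 1-3 (w=3); MST = {1-3(w=3)}
step 2: add edge 2-6 (w=9); MST = {1-3(w=3) 2-6(w=9)}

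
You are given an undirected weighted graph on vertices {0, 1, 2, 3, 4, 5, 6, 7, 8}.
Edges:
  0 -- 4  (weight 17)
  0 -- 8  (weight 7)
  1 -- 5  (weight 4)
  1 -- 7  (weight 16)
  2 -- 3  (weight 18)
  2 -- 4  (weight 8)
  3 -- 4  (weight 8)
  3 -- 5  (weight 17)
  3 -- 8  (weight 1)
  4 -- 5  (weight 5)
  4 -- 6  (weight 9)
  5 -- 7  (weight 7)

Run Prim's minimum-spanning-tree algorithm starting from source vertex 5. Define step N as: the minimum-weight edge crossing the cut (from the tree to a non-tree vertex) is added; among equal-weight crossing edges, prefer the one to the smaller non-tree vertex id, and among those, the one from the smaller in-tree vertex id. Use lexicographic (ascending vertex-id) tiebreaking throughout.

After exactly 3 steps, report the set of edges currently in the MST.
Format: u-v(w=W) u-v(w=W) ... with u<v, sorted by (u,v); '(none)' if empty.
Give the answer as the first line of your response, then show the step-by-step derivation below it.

1-5(w=4) 4-5(w=5) 5-7(w=7)

step 1: add edge 1-5 (w=4); MST = {1-5(w=4)}
step 2: add edge 4-5 (w=5); MST = {1-5(w=4) 4-5(w=5)}
step 3: add edge 5-7 (w=7); MST = {1-5(w=4) 4-5(w=5) 5-7(w=7)}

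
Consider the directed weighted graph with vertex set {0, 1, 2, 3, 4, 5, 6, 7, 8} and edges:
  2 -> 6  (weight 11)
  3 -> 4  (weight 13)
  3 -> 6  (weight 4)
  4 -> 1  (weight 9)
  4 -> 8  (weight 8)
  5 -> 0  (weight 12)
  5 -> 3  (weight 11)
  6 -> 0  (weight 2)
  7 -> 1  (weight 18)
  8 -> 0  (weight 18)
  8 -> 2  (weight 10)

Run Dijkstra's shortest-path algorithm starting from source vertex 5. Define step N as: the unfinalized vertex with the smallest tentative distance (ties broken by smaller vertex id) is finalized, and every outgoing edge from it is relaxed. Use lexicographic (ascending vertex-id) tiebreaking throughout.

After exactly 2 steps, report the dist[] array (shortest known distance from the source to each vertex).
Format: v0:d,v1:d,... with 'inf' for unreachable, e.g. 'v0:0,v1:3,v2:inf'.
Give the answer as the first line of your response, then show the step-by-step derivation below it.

v0:12,v1:inf,v2:inf,v3:11,v4:24,v5:0,v6:15,v7:inf,v8:inf

step 1: dist = v0:12,v1:inf,v2:inf,v3:11,v4:inf,v5:0,v6:inf,v7:inf,v8:inf
step 2: dist = v0:12,v1:inf,v2:inf,v3:11,v4:24,v5:0,v6:15,v7:inf,v8:inf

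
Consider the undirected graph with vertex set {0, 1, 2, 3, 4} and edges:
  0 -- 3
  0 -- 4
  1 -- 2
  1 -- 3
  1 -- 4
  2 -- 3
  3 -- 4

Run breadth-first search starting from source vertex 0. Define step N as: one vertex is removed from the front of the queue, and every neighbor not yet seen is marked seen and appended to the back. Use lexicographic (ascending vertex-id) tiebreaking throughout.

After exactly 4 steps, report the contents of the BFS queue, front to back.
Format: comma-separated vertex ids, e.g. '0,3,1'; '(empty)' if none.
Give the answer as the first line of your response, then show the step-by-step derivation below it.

2

step 1: dequeue 0; queue=[3,4]; order=0
step 2: dequeue 3; queue=[4,1,2]; order=0,3
step 3: dequeue 4; queue=[1,2]; order=0,3,4
step 4: dequeue 1; queue=[2]; order=0,3,4,1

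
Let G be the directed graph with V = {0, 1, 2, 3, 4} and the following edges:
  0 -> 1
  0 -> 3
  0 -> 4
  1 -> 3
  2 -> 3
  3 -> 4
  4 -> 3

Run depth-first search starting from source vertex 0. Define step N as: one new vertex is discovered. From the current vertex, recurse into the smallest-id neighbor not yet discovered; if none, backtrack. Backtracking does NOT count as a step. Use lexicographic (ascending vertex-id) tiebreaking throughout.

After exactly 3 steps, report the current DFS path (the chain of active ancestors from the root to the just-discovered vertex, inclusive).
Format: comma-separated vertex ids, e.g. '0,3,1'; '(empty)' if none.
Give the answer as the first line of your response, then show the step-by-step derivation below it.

0,1,3

step 1: discover 0; path=0; order=0
step 2: discover 1; path=0>1; order=0,1
step 3: discover 3; path=0>1>3; order=0,1,3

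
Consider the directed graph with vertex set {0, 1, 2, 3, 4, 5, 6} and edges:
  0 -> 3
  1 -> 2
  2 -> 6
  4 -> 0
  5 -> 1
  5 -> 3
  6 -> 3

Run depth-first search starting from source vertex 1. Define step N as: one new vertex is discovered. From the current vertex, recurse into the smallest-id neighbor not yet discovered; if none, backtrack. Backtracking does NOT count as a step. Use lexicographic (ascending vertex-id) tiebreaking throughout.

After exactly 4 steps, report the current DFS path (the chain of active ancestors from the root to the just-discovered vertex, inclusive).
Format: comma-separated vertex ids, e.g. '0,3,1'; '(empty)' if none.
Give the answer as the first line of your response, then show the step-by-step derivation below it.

1,2,6,3

step 1: discover 1; path=1; order=1
step 2: discover 2; path=1>2; order=1,2
step 3: discover 6; path=1>2>6; order=1,2,6
step 4: discover 3; path=1>2>6>3; order=1,2,6,3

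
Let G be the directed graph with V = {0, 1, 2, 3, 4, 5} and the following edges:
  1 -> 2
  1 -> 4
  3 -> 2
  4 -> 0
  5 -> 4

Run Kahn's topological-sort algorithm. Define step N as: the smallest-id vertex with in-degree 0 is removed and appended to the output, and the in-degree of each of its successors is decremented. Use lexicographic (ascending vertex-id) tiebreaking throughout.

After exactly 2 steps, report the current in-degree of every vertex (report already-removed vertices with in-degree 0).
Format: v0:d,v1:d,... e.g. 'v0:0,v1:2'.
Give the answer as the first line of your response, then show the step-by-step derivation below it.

v0:1,v1:0,v2:0,v3:0,v4:1,v5:0

step 1: output 1; order=[1]; indeg=(1,0,1,0,1,0)
step 2: output 3; order=[1,3]; indeg=(1,0,0,0,1,0)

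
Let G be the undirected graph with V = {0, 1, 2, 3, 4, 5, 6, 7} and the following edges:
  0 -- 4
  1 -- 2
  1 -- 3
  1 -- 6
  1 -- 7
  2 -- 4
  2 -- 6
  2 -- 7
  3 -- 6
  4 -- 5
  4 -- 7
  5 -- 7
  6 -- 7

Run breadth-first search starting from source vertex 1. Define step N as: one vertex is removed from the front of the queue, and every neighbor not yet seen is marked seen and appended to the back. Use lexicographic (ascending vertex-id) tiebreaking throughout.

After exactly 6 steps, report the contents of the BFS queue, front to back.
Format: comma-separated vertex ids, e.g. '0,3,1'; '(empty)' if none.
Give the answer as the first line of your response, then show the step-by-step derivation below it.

5,0

step 1: dequeue 1; queue=[2,3,6,7]; order=1
step 2: dequeue 2; queue=[3,6,7,4]; order=1,2
step 3: dequeue 3; queue=[6,7,4]; order=1,2,3
step 4: dequeue 6; queue=[7,4]; order=1,2,3,6
step 5: dequeue 7; queue=[4,5]; order=1,2,3,6,7
step 6: dequeue 4; queue=[5,0]; order=1,2,3,6,7,4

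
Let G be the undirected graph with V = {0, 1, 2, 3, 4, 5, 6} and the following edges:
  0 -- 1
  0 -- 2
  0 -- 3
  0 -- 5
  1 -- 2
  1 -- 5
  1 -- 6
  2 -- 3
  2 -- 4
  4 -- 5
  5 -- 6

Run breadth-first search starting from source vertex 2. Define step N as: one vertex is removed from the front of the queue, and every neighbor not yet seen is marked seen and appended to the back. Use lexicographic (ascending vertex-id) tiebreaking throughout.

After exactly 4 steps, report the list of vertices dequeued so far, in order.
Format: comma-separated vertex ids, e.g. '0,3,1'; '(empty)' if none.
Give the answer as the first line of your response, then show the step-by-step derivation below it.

2,0,1,3

step 1: dequeue 2; queue=[0,1,3,4]; order=2
step 2: dequeue 0; queue=[1,3,4,5]; order=2,0
step 3: dequeue 1; queue=[3,4,5,6]; order=2,0,1
step 4: dequeue 3; queue=[4,5,6]; order=2,0,1,3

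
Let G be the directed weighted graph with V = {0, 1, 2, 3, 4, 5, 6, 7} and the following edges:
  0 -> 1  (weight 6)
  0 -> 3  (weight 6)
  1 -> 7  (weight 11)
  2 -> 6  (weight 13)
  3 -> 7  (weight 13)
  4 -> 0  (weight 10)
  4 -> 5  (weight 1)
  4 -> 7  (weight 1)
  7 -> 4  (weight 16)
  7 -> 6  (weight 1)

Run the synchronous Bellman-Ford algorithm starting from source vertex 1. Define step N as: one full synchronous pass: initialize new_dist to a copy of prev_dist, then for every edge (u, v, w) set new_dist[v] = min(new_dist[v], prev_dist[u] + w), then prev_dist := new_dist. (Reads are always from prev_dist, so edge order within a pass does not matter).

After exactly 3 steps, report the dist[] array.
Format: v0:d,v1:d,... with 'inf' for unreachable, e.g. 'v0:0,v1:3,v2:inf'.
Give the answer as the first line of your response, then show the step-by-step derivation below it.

v0:37,v1:0,v2:inf,v3:inf,v4:27,v5:28,v6:12,v7:11

step 1: dist = v0:inf,v1:0,v2:inf,v3:inf,v4:inf,v5:inf,v6:inf,v7:11
step 2: dist = v0:inf,v1:0,v2:inf,v3:inf,v4:27,v5:inf,v6:12,v7:11
step 3: dist = v0:37,v1:0,v2:inf,v3:inf,v4:27,v5:28,v6:12,v7:11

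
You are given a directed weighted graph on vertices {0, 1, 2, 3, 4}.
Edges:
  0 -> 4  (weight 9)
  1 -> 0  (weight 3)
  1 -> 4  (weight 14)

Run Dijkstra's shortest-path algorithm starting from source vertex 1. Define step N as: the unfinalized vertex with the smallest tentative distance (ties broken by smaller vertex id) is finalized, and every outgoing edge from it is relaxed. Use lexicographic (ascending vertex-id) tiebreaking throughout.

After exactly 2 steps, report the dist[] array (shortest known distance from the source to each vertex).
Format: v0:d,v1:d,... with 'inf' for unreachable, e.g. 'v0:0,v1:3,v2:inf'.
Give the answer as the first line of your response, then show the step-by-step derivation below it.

v0:3,v1:0,v2:inf,v3:inf,v4:12

step 1: dist = v0:3,v1:0,v2:inf,v3:inf,v4:14
step 2: dist = v0:3,v1:0,v2:inf,v3:inf,v4:12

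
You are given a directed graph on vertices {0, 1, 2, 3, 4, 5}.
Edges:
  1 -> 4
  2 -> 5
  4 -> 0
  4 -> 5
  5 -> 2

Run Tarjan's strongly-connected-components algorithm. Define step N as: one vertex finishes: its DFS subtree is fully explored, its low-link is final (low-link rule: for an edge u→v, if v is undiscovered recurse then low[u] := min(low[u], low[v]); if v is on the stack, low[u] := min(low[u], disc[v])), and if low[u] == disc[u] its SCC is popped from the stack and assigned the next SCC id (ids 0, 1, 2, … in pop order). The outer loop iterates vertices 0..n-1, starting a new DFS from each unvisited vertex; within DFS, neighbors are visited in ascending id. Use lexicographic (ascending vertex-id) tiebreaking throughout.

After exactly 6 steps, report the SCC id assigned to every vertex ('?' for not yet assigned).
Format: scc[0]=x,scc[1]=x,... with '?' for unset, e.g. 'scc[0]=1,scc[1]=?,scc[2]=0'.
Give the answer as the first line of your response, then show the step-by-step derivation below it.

scc[0]=0,scc[1]=3,scc[2]=1,scc[3]=4,scc[4]=2,scc[5]=1

step 1: low=(low[0]=0,low[1]=?,low[2]=?,low[3]=?,low[4]=?,low[5]=?); scc=(scc[0]=0,scc[1]=?,scc[2]=?,scc[3]=?,scc[4]=?,scc[5]=?)
step 2: low=(low[0]=0,low[1]=1,low[2]=3,low[3]=?,low[4]=2,low[5]=3); scc=(scc[0]=0,scc[1]=?,scc[2]=?,scc[3]=?,scc[4]=?,scc[5]=?)
step 3: low=(low[0]=0,low[1]=1,low[2]=3,low[3]=?,low[4]=2,low[5]=3); scc=(scc[0]=0,scc[1]=?,scc[2]=1,scc[3]=?,scc[4]=?,scc[5]=1)
step 4: low=(low[0]=0,low[1]=1,low[2]=3,low[3]=?,low[4]=2,low[5]=3); scc=(scc[0]=0,scc[1]=?,scc[2]=1,scc[3]=?,scc[4]=2,scc[5]=1)
step 5: low=(low[0]=0,low[1]=1,low[2]=3,low[3]=?,low[4]=2,low[5]=3); scc=(scc[0]=0,scc[1]=3,scc[2]=1,scc[3]=?,scc[4]=2,scc[5]=1)
step 6: low=(low[0]=0,low[1]=1,low[2]=3,low[3]=5,low[4]=2,low[5]=3); scc=(scc[0]=0,scc[1]=3,scc[2]=1,scc[3]=4,scc[4]=2,scc[5]=1)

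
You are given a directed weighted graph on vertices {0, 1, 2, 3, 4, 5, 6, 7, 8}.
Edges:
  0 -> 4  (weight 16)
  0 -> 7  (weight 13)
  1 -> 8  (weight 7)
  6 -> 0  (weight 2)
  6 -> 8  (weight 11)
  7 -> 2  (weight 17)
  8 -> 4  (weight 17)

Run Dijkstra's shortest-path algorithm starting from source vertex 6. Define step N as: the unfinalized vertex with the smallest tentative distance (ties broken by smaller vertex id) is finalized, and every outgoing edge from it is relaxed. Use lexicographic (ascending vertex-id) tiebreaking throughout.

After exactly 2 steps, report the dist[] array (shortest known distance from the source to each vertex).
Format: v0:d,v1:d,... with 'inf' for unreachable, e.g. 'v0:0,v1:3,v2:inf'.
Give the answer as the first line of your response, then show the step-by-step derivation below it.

v0:2,v1:inf,v2:inf,v3:inf,v4:18,v5:inf,v6:0,v7:15,v8:11

step 1: dist = v0:2,v1:inf,v2:inf,v3:inf,v4:inf,v5:inf,v6:0,v7:inf,v8:11
step 2: dist = v0:2,v1:inf,v2:inf,v3:inf,v4:18,v5:inf,v6:0,v7:15,v8:11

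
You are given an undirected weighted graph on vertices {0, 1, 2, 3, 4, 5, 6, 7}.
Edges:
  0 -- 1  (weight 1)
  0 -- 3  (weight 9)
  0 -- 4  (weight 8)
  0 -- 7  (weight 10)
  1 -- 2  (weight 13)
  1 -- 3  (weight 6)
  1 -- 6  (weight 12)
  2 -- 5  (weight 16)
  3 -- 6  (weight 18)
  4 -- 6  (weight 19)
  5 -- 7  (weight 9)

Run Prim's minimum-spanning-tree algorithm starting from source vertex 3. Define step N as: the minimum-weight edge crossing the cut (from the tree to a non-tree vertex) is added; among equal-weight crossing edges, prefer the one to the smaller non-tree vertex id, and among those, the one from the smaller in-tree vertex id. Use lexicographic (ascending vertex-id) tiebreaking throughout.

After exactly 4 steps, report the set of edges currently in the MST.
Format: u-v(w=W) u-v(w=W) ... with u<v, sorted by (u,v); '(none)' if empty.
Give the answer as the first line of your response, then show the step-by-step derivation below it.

0-1(w=1) 0-4(w=8) 0-7(w=10) 1-3(w=6)

step 1: add edge 1-3 (w=6); MST = {1-3(w=6)}
step 2: add edge 0-1 (w=1); MST = {0-1(w=1) 1-3(w=6)}
step 3: add edge 0-4 (w=8); MST = {0-1(w=1) 0-4(w=8) 1-3(w=6)}
step 4: add edge 0-7 (w=10); MST = {0-1(w=1) 0-4(w=8) 0-7(w=10) 1-3(w=6)}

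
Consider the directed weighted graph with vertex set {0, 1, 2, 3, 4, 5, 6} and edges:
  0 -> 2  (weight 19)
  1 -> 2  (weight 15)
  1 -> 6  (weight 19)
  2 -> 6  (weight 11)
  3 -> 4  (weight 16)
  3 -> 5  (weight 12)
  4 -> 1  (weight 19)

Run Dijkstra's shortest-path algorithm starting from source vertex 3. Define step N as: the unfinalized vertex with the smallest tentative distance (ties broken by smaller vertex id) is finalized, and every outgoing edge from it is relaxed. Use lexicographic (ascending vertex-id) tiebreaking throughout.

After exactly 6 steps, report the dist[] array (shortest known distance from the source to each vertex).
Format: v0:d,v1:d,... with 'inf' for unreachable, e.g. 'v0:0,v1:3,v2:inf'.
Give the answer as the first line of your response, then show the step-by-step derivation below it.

v0:inf,v1:35,v2:50,v3:0,v4:16,v5:12,v6:54

step 1: dist = v0:inf,v1:inf,v2:inf,v3:0,v4:16,v5:12,v6:inf
step 2: dist = v0:inf,v1:inf,v2:inf,v3:0,v4:16,v5:12,v6:inf
step 3: dist = v0:inf,v1:35,v2:inf,v3:0,v4:16,v5:12,v6:inf
step 4: dist = v0:inf,v1:35,v2:50,v3:0,v4:16,v5:12,v6:54
step 5: dist = v0:inf,v1:35,v2:50,v3:0,v4:16,v5:12,v6:54
step 6: dist = v0:inf,v1:35,v2:50,v3:0,v4:16,v5:12,v6:54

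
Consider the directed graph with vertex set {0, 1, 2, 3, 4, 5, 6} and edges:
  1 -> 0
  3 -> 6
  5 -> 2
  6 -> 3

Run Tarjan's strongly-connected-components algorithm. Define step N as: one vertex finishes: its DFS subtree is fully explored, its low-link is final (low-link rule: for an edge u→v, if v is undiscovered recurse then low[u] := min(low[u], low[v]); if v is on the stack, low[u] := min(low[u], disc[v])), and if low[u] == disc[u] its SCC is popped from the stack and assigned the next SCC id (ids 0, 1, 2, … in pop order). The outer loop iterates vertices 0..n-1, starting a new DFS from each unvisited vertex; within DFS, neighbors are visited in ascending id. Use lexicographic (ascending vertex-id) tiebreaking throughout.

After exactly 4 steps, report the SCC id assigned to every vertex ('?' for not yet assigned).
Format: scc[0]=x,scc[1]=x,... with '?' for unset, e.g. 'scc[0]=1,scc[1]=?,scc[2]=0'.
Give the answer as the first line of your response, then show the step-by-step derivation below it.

scc[0]=0,scc[1]=1,scc[2]=2,scc[3]=?,scc[4]=?,scc[5]=?,scc[6]=?

step 1: low=(low[0]=0,low[1]=?,low[2]=?,low[3]=?,low[4]=?,low[5]=?,low[6]=?); scc=(scc[0]=0,scc[1]=?,scc[2]=?,scc[3]=?,scc[4]=?,scc[5]=?,scc[6]=?)
step 2: low=(low[0]=0,low[1]=1,low[2]=?,low[3]=?,low[4]=?,low[5]=?,low[6]=?); scc=(scc[0]=0,scc[1]=1,scc[2]=?,scc[3]=?,scc[4]=?,scc[5]=?,scc[6]=?)
step 3: low=(low[0]=0,low[1]=1,low[2]=2,low[3]=?,low[4]=?,low[5]=?,low[6]=?); scc=(scc[0]=0,scc[1]=1,scc[2]=2,scc[3]=?,scc[4]=?,scc[5]=?,scc[6]=?)
step 4: low=(low[0]=0,low[1]=1,low[2]=2,low[3]=3,low[4]=?,low[5]=?,low[6]=3); scc=(scc[0]=0,scc[1]=1,scc[2]=2,scc[3]=?,scc[4]=?,scc[5]=?,scc[6]=?)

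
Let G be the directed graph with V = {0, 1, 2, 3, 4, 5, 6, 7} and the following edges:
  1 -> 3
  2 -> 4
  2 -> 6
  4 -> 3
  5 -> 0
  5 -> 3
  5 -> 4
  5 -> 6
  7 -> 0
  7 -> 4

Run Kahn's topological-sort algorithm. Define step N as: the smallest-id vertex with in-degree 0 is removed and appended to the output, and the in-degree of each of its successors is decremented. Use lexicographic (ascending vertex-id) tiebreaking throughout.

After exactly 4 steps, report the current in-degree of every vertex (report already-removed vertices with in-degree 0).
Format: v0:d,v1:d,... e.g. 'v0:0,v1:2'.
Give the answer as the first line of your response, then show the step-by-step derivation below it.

v0:1,v1:0,v2:0,v3:1,v4:1,v5:0,v6:0,v7:0

step 1: output 1; order=[1]; indeg=(2,0,0,2,3,0,2,0)
step 2: output 2; order=[1,2]; indeg=(2,0,0,2,2,0,1,0)
step 3: output 5; order=[1,2,5]; indeg=(1,0,0,1,1,0,0,0)
step 4: output 6; order=[1,2,5,6]; indeg=(1,0,0,1,1,0,0,0)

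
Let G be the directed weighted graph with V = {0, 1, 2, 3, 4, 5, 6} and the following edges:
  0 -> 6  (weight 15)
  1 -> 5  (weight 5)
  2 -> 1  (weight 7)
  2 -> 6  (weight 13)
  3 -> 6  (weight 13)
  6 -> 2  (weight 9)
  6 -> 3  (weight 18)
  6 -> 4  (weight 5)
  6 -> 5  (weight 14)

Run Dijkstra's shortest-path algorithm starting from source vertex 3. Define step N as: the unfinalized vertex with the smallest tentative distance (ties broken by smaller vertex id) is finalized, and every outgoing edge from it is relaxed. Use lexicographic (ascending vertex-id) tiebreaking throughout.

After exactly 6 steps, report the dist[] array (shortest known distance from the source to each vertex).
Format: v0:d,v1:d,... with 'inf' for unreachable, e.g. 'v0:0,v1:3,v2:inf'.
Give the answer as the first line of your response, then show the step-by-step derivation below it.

v0:inf,v1:29,v2:22,v3:0,v4:18,v5:27,v6:13

step 1: dist = v0:inf,v1:inf,v2:inf,v3:0,v4:inf,v5:inf,v6:13
step 2: dist = v0:inf,v1:inf,v2:22,v3:0,v4:18,v5:27,v6:13
step 3: dist = v0:inf,v1:inf,v2:22,v3:0,v4:18,v5:27,v6:13
step 4: dist = v0:inf,v1:29,v2:22,v3:0,v4:18,v5:27,v6:13
step 5: dist = v0:inf,v1:29,v2:22,v3:0,v4:18,v5:27,v6:13
step 6: dist = v0:inf,v1:29,v2:22,v3:0,v4:18,v5:27,v6:13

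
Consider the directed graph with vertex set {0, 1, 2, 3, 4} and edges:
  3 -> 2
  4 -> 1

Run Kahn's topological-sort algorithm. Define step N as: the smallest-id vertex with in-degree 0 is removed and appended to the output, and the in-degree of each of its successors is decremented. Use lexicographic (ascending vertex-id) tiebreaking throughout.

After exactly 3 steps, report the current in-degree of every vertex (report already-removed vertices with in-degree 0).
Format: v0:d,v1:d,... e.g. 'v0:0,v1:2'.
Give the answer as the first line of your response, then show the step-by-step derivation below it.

v0:0,v1:1,v2:0,v3:0,v4:0

step 1: output 0; order=[0]; indeg=(0,1,1,0,0)
step 2: output 3; order=[0,3]; indeg=(0,1,0,0,0)
step 3: output 2; order=[0,3,2]; indeg=(0,1,0,0,0)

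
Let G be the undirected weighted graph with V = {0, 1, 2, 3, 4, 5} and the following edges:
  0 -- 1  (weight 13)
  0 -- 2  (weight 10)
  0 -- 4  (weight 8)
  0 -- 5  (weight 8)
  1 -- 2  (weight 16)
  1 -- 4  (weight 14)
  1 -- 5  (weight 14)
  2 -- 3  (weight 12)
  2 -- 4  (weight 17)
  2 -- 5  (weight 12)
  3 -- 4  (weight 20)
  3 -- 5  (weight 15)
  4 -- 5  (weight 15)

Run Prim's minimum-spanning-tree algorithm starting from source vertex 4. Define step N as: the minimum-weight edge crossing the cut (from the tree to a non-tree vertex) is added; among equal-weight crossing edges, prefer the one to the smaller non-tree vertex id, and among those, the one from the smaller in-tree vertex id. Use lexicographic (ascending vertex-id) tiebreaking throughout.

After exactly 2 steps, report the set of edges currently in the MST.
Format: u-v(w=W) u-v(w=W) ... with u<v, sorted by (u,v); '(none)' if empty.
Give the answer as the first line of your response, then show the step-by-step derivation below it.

0-4(w=8) 0-5(w=8)

step 1: add edge 0-4 (w=8); MST = {0-4(w=8)}
step 2: add edge 0-5 (w=8); MST = {0-4(w=8) 0-5(w=8)}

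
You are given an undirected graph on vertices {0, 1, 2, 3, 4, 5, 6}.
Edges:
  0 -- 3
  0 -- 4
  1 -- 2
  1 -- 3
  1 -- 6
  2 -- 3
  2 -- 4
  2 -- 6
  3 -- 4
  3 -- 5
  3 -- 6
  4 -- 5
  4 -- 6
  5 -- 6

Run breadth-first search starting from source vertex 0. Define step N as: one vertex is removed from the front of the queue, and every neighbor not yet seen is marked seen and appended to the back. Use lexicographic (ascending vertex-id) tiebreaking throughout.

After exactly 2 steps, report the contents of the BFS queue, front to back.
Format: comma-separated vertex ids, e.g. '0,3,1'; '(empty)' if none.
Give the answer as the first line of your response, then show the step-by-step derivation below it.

4,1,2,5,6

step 1: dequeue 0; queue=[3,4]; order=0
step 2: dequeue 3; queue=[4,1,2,5,6]; order=0,3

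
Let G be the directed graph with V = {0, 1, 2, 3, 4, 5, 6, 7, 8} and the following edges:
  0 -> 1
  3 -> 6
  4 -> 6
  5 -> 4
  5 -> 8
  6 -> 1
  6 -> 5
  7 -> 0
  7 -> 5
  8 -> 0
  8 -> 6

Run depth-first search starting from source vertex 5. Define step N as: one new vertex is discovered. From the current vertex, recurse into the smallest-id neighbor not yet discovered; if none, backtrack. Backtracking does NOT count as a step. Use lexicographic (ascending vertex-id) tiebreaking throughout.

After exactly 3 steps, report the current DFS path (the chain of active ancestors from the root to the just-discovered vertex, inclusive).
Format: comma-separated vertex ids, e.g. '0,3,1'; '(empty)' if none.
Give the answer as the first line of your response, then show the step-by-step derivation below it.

5,4,6

step 1: discover 5; path=5; order=5
step 2: discover 4; path=5>4; order=5,4
step 3: discover 6; path=5>4>6; order=5,4,6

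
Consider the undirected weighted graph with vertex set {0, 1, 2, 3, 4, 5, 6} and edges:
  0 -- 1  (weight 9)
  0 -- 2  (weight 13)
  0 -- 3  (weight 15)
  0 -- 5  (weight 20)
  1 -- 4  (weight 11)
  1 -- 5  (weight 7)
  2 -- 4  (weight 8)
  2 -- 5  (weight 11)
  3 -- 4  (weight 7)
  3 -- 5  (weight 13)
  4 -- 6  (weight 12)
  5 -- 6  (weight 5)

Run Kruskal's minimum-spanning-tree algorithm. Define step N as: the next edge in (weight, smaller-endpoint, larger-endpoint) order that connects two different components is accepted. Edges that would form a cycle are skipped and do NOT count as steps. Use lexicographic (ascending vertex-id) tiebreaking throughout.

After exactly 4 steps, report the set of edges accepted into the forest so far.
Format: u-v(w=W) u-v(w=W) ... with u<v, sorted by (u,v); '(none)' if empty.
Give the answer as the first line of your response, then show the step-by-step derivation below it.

1-5(w=7) 2-4(w=8) 3-4(w=7) 5-6(w=5)

step 1: add edge 5-6 (w=5); MST = {5-6(w=5)}
step 2: add edge 1-5 (w=7); MST = {1-5(w=7) 5-6(w=5)}
step 3: add edge 3-4 (w=7); MST = {1-5(w=7) 3-4(w=7) 5-6(w=5)}
step 4: add edge 2-4 (w=8); MST = {1-5(w=7) 2-4(w=8) 3-4(w=7) 5-6(w=5)}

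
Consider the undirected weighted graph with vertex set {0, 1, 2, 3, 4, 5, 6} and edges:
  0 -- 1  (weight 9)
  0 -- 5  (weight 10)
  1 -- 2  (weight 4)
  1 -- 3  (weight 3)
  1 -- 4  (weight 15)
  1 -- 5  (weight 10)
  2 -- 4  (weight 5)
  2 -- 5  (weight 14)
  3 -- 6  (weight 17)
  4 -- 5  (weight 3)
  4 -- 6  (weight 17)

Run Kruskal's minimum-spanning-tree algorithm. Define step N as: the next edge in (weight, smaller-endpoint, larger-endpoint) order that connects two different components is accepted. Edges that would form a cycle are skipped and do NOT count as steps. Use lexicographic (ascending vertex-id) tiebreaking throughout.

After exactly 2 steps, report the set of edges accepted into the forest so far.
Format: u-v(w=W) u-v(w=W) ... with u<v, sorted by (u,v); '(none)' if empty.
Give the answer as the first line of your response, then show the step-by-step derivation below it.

1-3(w=3) 4-5(w=3)

step 1: add edge 1-3 (w=3); MST = {1-3(w=3)}
step 2: add edge 4-5 (w=3); MST = {1-3(w=3) 4-5(w=3)}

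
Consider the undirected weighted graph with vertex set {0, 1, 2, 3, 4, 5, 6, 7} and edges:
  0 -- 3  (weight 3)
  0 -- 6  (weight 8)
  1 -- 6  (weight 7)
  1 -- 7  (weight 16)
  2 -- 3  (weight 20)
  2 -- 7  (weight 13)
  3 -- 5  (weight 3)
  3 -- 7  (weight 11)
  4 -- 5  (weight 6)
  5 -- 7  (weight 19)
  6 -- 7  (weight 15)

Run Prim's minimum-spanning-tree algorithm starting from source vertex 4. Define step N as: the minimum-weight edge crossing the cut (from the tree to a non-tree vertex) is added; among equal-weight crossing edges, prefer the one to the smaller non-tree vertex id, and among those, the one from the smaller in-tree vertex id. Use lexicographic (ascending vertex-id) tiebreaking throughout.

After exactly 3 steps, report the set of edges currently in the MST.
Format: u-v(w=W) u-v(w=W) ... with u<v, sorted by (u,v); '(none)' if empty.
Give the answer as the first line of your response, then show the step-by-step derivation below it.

0-3(w=3) 3-5(w=3) 4-5(w=6)

step 1: add edge 4-5 (w=6); MST = {4-5(w=6)}
step 2: add edge 3-5 (w=3); MST = {3-5(w=3) 4-5(w=6)}
step 3: add edge 0-3 (w=3); MST = {0-3(w=3) 3-5(w=3) 4-5(w=6)}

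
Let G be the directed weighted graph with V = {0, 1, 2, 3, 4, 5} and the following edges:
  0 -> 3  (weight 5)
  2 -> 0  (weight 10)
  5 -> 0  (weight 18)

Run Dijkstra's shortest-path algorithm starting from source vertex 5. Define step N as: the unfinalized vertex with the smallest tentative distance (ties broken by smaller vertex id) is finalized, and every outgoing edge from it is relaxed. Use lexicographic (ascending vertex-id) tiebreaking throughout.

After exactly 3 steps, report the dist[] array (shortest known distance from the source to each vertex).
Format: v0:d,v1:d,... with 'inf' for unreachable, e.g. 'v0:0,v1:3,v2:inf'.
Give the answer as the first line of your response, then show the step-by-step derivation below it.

v0:18,v1:inf,v2:inf,v3:23,v4:inf,v5:0

step 1: dist = v0:18,v1:inf,v2:inf,v3:inf,v4:inf,v5:0
step 2: dist = v0:18,v1:inf,v2:inf,v3:23,v4:inf,v5:0
step 3: dist = v0:18,v1:inf,v2:inf,v3:23,v4:inf,v5:0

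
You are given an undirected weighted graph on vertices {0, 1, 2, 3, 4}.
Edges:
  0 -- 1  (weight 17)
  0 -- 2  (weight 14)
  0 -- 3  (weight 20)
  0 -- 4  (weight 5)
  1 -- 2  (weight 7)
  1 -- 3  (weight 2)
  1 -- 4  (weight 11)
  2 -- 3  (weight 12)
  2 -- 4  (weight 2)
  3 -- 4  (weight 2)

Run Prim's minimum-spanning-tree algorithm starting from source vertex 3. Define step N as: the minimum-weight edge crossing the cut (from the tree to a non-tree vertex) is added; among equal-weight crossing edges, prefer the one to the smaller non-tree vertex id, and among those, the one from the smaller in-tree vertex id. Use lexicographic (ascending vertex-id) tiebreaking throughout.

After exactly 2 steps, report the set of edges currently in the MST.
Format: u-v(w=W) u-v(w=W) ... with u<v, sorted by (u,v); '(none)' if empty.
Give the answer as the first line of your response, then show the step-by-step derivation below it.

1-3(w=2) 3-4(w=2)

step 1: add edge 1-3 (w=2); MST = {1-3(w=2)}
step 2: add edge 3-4 (w=2); MST = {1-3(w=2) 3-4(w=2)}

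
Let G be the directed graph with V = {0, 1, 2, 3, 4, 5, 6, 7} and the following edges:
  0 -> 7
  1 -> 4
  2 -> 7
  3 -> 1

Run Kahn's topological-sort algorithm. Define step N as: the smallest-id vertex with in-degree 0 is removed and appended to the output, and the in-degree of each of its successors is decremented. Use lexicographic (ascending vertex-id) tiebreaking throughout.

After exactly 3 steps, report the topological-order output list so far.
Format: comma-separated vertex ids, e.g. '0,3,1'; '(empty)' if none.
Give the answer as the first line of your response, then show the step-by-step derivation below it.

0,2,3

step 1: output 0; order=[0]; indeg=(0,1,0,0,1,0,0,1)
step 2: output 2; order=[0,2]; indeg=(0,1,0,0,1,0,0,0)
step 3: output 3; order=[0,2,3]; indeg=(0,0,0,0,1,0,0,0)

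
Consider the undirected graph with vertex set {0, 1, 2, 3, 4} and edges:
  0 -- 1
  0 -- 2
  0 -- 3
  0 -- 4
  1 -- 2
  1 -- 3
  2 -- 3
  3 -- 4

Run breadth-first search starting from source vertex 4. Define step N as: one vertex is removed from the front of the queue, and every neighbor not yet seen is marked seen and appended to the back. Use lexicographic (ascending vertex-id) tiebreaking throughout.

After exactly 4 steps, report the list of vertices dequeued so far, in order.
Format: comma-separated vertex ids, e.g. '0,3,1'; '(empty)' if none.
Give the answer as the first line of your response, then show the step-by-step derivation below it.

4,0,3,1

step 1: dequeue 4; queue=[0,3]; order=4
step 2: dequeue 0; queue=[3,1,2]; order=4,0
step 3: dequeue 3; queue=[1,2]; order=4,0,3
step 4: dequeue 1; queue=[2]; order=4,0,3,1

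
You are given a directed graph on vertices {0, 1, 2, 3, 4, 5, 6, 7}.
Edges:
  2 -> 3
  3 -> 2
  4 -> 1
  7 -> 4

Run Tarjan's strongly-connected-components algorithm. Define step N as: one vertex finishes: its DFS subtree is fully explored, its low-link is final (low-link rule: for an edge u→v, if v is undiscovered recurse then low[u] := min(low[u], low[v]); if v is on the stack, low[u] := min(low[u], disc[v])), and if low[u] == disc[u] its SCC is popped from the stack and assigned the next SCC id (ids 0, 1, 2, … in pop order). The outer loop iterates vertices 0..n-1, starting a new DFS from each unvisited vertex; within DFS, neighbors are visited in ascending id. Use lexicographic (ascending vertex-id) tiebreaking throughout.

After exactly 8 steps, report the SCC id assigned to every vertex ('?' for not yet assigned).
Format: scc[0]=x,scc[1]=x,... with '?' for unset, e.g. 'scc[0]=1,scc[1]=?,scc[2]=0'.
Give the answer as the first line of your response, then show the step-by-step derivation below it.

scc[0]=0,scc[1]=1,scc[2]=2,scc[3]=2,scc[4]=3,scc[5]=4,scc[6]=5,scc[7]=6

step 1: low=(low[0]=0,low[1]=?,low[2]=?,low[3]=?,low[4]=?,low[5]=?,low[6]=?,low[7]=?); scc=(scc[0]=0,scc[1]=?,scc[2]=?,scc[3]=?,scc[4]=?,scc[5]=?,scc[6]=?,scc[7]=?)
step 2: low=(low[0]=0,low[1]=1,low[2]=?,low[3]=?,low[4]=?,low[5]=?,low[6]=?,low[7]=?); scc=(scc[0]=0,scc[1]=1,scc[2]=?,scc[3]=?,scc[4]=?,scc[5]=?,scc[6]=?,scc[7]=?)
step 3: low=(low[0]=0,low[1]=1,low[2]=2,low[3]=2,low[4]=?,low[5]=?,low[6]=?,low[7]=?); scc=(scc[0]=0,scc[1]=1,scc[2]=?,scc[3]=?,scc[4]=?,scc[5]=?,scc[6]=?,scc[7]=?)
step 4: low=(low[0]=0,low[1]=1,low[2]=2,low[3]=2,low[4]=?,low[5]=?,low[6]=?,low[7]=?); scc=(scc[0]=0,scc[1]=1,scc[2]=2,scc[3]=2,scc[4]=?,scc[5]=?,scc[6]=?,scc[7]=?)
step 5: low=(low[0]=0,low[1]=1,low[2]=2,low[3]=2,low[4]=4,low[5]=?,low[6]=?,low[7]=?); scc=(scc[0]=0,scc[1]=1,scc[2]=2,scc[3]=2,scc[4]=3,scc[5]=?,scc[6]=?,scc[7]=?)
step 6: low=(low[0]=0,low[1]=1,low[2]=2,low[3]=2,low[4]=4,low[5]=5,low[6]=?,low[7]=?); scc=(scc[0]=0,scc[1]=1,scc[2]=2,scc[3]=2,scc[4]=3,scc[5]=4,scc[6]=?,scc[7]=?)
step 7: low=(low[0]=0,low[1]=1,low[2]=2,low[3]=2,low[4]=4,low[5]=5,low[6]=6,low[7]=?); scc=(scc[0]=0,scc[1]=1,scc[2]=2,scc[3]=2,scc[4]=3,scc[5]=4,scc[6]=5,scc[7]=?)
step 8: low=(low[0]=0,low[1]=1,low[2]=2,low[3]=2,low[4]=4,low[5]=5,low[6]=6,low[7]=7); scc=(scc[0]=0,scc[1]=1,scc[2]=2,scc[3]=2,scc[4]=3,scc[5]=4,scc[6]=5,scc[7]=6)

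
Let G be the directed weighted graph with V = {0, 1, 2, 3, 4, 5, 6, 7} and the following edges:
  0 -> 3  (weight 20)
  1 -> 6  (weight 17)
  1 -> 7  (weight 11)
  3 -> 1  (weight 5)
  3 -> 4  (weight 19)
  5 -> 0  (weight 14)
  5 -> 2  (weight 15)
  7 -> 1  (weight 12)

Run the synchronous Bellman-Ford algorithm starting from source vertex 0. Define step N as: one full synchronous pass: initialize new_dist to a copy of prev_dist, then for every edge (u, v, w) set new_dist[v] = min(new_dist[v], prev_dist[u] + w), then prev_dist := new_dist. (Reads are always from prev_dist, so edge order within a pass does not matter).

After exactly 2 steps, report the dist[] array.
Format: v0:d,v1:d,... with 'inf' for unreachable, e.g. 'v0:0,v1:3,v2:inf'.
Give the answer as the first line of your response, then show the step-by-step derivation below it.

v0:0,v1:25,v2:inf,v3:20,v4:39,v5:inf,v6:inf,v7:inf

step 1: dist = v0:0,v1:inf,v2:inf,v3:20,v4:inf,v5:inf,v6:inf,v7:inf
step 2: dist = v0:0,v1:25,v2:inf,v3:20,v4:39,v5:inf,v6:inf,v7:inf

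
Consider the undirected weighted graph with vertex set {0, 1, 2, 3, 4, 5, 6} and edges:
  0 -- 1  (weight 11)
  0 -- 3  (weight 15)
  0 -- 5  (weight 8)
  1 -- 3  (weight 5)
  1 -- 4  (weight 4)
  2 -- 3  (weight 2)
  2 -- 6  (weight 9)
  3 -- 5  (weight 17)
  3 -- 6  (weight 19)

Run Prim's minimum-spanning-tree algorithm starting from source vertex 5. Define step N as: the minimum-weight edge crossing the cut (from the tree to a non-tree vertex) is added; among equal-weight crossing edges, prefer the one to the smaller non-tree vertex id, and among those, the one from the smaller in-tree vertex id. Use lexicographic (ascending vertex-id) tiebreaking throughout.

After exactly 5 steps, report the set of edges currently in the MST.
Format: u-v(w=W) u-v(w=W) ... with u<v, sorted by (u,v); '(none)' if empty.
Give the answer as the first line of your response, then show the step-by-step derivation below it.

0-1(w=11) 0-5(w=8) 1-3(w=5) 1-4(w=4) 2-3(w=2)

step 1: add edge 0-5 (w=8); MST = {0-5(w=8)}
step 2: add edge 0-1 (w=11); MST = {0-1(w=11) 0-5(w=8)}
step 3: add edge 1-4 (w=4); MST = {0-1(w=11) 0-5(w=8) 1-4(w=4)}
step 4: add edge 1-3 (w=5); MST = {0-1(w=11) 0-5(w=8) 1-3(w=5) 1-4(w=4)}
step 5: add edge 2-3 (w=2); MST = {0-1(w=11) 0-5(w=8) 1-3(w=5) 1-4(w=4) 2-3(w=2)}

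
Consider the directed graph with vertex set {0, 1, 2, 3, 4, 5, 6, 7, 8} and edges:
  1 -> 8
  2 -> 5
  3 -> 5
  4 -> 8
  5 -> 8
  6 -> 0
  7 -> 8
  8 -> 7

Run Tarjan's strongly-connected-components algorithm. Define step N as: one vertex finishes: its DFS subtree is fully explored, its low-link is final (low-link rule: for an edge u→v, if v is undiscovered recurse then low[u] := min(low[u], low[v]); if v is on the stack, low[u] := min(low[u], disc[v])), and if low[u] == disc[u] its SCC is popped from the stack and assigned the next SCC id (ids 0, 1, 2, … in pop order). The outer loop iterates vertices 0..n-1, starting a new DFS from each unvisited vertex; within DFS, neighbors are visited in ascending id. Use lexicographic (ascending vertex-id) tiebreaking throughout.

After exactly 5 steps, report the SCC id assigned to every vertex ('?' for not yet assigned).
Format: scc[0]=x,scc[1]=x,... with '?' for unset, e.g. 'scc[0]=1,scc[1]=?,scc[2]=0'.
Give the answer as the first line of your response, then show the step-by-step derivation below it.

scc[0]=0,scc[1]=2,scc[2]=?,scc[3]=?,scc[4]=?,scc[5]=3,scc[6]=?,scc[7]=1,scc[8]=1

step 1: low=(low[0]=0,low[1]=?,low[2]=?,low[3]=?,low[4]=?,low[5]=?,low[6]=?,low[7]=?,low[8]=?); scc=(scc[0]=0,scc[1]=?,scc[2]=?,scc[3]=?,scc[4]=?,scc[5]=?,scc[6]=?,scc[7]=?,scc[8]=?)
step 2: low=(low[0]=0,low[1]=1,low[2]=?,low[3]=?,low[4]=?,low[5]=?,low[6]=?,low[7]=2,low[8]=2); scc=(scc[0]=0,scc[1]=?,scc[2]=?,scc[3]=?,scc[4]=?,scc[5]=?,scc[6]=?,scc[7]=?,scc[8]=?)
step 3: low=(low[0]=0,low[1]=1,low[2]=?,low[3]=?,low[4]=?,low[5]=?,low[6]=?,low[7]=2,low[8]=2); scc=(scc[0]=0,scc[1]=?,scc[2]=?,scc[3]=?,scc[4]=?,scc[5]=?,scc[6]=?,scc[7]=1,scc[8]=1)
step 4: low=(low[0]=0,low[1]=1,low[2]=?,low[3]=?,low[4]=?,low[5]=?,low[6]=?,low[7]=2,low[8]=2); scc=(scc[0]=0,scc[1]=2,scc[2]=?,scc[3]=?,scc[4]=?,scc[5]=?,scc[6]=?,scc[7]=1,scc[8]=1)
step 5: low=(low[0]=0,low[1]=1,low[2]=4,low[3]=?,low[4]=?,low[5]=5,low[6]=?,low[7]=2,low[8]=2); scc=(scc[0]=0,scc[1]=2,scc[2]=?,scc[3]=?,scc[4]=?,scc[5]=3,scc[6]=?,scc[7]=1,scc[8]=1)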